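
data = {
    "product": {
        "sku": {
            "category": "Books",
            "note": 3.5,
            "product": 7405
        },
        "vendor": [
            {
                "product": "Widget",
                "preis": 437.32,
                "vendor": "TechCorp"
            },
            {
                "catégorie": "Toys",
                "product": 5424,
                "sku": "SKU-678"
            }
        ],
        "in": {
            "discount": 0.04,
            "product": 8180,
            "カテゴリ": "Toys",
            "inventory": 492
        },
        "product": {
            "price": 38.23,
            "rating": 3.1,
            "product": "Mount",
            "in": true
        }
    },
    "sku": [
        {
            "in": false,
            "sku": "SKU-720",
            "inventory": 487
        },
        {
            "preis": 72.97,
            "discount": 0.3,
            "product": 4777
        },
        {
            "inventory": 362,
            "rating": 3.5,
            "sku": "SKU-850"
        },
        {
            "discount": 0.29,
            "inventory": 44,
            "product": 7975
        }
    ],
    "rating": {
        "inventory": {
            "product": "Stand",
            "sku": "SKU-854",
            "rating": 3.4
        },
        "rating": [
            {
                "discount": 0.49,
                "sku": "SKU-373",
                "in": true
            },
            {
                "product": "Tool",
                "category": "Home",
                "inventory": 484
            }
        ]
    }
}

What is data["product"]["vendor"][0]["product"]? "Widget"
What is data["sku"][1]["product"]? 4777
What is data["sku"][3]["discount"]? 0.29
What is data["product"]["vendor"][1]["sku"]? "SKU-678"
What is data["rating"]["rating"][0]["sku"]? "SKU-373"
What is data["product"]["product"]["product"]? "Mount"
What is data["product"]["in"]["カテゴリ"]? "Toys"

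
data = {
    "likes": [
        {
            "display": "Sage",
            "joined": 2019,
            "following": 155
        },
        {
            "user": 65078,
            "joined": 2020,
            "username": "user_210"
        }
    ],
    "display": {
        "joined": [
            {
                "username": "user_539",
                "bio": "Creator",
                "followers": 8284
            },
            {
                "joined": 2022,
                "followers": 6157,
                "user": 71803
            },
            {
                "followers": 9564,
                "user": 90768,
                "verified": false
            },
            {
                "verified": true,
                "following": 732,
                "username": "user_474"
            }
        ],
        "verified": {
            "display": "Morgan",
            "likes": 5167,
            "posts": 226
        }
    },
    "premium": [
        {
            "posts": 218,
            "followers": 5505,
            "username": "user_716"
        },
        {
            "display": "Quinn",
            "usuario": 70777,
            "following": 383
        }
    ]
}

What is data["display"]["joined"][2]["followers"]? 9564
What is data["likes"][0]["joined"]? 2019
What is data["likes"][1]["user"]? 65078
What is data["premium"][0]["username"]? "user_716"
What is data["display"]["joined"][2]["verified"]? False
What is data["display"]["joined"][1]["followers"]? 6157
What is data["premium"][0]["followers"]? 5505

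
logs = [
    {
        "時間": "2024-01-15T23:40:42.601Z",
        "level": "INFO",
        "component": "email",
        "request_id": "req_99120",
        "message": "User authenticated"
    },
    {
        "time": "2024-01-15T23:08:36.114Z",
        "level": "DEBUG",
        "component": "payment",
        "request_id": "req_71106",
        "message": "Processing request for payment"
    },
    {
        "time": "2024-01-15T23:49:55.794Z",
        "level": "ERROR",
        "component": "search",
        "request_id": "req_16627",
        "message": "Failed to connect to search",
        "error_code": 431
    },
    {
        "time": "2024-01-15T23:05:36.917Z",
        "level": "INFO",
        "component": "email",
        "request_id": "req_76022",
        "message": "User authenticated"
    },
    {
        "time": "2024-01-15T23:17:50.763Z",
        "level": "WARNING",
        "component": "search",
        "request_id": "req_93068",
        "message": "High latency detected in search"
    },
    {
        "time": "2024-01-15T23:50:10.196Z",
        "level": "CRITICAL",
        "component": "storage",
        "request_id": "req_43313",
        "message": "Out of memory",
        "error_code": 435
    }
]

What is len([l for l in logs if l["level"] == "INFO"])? 2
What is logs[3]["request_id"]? "req_76022"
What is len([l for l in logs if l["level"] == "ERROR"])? 1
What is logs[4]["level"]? "WARNING"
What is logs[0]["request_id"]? "req_99120"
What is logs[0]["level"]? "INFO"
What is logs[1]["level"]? "DEBUG"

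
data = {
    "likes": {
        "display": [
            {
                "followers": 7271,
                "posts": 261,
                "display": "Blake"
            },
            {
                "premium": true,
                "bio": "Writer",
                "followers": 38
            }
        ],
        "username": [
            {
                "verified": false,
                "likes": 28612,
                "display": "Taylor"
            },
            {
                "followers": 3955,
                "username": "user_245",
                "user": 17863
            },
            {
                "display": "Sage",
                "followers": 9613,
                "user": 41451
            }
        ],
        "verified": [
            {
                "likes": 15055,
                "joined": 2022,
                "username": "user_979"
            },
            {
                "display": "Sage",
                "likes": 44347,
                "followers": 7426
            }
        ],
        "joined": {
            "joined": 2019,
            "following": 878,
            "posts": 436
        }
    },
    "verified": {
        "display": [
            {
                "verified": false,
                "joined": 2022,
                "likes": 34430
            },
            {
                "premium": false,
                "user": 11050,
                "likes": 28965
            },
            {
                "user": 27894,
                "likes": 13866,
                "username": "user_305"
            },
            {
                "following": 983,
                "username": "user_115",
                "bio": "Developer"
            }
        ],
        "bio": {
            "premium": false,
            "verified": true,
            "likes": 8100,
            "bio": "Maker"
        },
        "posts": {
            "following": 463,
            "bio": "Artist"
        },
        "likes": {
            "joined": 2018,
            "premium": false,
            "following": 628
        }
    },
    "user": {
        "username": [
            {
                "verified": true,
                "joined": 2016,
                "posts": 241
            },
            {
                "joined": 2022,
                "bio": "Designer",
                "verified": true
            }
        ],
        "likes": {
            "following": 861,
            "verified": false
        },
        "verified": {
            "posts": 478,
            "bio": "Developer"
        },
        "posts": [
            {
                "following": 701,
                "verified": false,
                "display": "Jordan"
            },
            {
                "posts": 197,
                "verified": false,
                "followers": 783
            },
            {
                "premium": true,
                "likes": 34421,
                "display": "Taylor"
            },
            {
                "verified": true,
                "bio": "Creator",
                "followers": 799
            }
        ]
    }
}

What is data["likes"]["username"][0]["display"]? "Taylor"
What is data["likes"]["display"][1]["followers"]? 38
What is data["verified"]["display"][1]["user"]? 11050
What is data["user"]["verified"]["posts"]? 478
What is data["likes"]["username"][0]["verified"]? False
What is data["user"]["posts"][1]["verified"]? False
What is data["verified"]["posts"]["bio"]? "Artist"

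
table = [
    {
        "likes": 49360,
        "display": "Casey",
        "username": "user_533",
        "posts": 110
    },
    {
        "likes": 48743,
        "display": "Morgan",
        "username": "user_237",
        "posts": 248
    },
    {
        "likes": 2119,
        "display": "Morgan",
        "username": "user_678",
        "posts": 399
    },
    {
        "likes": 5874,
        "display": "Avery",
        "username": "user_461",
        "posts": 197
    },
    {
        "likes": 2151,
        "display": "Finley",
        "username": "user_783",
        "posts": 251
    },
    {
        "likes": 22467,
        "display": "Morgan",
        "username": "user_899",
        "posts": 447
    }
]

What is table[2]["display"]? "Morgan"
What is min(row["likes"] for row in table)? 2119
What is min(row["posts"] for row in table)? 110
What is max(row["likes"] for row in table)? 49360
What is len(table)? 6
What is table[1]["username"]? "user_237"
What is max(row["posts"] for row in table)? 447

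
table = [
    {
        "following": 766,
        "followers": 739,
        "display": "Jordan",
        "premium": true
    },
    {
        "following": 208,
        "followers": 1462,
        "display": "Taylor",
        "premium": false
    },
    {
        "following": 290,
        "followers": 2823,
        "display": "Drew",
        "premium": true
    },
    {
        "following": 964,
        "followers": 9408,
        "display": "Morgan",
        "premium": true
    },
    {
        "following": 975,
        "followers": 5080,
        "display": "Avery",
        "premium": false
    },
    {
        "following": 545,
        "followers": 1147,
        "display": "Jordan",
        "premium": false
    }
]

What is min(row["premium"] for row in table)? False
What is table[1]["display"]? "Taylor"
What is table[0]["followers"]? 739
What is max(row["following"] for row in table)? 975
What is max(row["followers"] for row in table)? 9408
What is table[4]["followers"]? 5080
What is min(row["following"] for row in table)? 208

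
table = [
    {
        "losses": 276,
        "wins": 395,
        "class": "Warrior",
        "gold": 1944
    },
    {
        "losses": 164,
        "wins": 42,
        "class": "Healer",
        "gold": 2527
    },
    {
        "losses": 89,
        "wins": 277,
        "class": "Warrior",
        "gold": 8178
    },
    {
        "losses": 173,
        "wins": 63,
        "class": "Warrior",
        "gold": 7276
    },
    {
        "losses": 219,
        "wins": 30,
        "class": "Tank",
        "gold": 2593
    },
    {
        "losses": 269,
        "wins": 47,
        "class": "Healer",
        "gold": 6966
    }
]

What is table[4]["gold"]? 2593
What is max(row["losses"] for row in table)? 276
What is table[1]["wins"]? 42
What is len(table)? 6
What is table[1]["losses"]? 164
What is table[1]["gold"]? 2527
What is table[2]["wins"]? 277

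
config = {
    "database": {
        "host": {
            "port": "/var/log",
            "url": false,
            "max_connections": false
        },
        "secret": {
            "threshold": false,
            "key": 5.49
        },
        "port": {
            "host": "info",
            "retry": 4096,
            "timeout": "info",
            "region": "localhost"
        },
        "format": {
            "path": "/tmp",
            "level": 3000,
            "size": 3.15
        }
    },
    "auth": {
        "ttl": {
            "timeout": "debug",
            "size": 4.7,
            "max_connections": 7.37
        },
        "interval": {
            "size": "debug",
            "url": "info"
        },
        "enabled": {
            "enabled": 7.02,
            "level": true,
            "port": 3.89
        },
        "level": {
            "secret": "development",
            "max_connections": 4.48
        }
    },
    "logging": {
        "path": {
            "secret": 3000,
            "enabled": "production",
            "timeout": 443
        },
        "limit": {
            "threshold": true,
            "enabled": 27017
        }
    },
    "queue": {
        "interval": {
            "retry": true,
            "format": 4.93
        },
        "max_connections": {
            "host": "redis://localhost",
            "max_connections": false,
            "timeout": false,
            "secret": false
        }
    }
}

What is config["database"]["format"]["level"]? 3000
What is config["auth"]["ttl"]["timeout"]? "debug"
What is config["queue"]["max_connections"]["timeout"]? False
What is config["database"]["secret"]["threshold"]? False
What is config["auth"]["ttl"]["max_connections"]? 7.37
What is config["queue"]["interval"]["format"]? 4.93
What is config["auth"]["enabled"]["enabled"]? 7.02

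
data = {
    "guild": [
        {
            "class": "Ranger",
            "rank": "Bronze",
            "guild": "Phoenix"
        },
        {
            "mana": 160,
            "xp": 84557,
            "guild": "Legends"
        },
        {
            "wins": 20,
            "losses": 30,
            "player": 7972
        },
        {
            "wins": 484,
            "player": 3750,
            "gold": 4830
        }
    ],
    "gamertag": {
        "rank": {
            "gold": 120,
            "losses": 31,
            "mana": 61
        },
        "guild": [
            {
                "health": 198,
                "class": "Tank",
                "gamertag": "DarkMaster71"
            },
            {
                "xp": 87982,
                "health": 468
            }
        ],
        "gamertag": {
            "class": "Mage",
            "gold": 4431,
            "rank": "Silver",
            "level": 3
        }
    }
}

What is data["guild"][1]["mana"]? 160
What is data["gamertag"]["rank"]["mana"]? 61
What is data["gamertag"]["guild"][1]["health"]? 468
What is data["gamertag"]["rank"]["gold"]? 120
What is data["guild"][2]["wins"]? 20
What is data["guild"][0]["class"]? "Ranger"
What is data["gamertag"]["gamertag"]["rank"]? "Silver"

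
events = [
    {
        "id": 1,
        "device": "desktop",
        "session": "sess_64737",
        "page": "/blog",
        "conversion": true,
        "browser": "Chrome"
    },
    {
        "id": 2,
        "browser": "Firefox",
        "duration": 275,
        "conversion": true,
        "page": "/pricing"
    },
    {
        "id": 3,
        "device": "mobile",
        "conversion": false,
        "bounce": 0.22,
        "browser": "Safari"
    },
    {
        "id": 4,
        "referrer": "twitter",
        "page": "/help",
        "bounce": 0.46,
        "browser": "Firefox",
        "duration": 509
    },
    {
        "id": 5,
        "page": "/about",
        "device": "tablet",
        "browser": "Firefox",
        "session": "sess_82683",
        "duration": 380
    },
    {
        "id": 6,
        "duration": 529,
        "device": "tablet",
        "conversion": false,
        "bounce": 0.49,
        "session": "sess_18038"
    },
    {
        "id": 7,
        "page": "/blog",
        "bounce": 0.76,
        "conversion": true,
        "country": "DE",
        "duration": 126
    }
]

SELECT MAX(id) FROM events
7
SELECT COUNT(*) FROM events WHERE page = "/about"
1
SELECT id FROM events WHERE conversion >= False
[1, 2, 3, 6, 7]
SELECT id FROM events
[1, 2, 3, 4, 5, 6, 7]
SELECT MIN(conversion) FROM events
False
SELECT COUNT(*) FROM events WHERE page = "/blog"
2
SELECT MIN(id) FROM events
1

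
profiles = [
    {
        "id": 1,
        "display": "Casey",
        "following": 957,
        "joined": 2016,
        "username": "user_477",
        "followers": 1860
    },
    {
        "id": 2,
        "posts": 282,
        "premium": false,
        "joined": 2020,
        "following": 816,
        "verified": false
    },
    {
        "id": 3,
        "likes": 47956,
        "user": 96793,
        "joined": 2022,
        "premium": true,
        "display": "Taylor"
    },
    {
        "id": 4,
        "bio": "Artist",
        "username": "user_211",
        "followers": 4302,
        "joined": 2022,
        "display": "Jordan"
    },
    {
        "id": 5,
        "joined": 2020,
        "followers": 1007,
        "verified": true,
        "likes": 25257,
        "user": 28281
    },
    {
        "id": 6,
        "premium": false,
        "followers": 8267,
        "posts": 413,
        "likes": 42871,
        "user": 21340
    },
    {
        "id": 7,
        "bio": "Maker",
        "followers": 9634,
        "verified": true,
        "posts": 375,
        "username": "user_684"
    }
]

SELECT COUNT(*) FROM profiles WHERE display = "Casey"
1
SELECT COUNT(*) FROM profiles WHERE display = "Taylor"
1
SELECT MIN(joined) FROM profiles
2016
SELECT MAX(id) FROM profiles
7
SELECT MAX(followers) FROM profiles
9634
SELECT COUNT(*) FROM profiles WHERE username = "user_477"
1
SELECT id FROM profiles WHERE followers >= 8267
[6, 7]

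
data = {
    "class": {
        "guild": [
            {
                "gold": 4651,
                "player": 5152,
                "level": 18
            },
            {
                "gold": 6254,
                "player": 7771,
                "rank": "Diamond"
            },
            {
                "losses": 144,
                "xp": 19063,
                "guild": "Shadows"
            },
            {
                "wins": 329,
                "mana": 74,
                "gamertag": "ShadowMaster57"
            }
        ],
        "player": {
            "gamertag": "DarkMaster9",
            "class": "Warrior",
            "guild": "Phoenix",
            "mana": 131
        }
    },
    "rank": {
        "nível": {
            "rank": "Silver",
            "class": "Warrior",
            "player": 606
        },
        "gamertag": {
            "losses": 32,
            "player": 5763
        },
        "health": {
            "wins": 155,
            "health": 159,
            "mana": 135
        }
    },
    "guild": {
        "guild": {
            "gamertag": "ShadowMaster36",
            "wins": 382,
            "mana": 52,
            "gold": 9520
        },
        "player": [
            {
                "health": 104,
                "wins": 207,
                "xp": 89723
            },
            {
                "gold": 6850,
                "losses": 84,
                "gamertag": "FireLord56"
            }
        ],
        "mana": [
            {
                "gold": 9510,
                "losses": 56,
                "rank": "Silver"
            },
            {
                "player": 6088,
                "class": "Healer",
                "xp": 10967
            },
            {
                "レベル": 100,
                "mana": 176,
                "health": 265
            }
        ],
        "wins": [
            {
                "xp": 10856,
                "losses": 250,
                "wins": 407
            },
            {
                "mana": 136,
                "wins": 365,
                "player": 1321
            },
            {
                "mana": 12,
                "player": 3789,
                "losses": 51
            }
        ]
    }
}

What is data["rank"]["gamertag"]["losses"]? 32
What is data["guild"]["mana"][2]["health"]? 265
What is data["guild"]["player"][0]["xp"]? 89723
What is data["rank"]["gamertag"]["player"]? 5763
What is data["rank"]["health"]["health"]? 159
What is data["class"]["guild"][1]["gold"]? 6254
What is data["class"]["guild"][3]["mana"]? 74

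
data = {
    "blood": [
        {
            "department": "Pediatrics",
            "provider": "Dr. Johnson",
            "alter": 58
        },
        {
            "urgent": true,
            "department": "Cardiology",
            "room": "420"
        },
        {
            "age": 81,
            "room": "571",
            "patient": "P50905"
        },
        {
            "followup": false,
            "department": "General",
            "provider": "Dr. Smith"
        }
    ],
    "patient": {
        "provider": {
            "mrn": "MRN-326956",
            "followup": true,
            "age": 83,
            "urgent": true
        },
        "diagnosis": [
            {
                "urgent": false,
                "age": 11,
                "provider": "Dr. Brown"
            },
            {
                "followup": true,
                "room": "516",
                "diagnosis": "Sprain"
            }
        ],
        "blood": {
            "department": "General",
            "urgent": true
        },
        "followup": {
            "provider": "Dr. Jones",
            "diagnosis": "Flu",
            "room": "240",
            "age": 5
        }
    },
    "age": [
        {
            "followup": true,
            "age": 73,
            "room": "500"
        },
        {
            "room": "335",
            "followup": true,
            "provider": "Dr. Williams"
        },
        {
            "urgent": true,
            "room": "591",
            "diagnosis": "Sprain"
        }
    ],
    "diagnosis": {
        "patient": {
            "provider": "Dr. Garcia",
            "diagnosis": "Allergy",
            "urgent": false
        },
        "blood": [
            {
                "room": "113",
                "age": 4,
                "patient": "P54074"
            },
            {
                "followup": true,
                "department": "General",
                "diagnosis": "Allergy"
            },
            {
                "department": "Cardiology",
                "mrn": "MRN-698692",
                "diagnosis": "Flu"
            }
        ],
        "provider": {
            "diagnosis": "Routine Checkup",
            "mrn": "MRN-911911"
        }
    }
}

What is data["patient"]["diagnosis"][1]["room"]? "516"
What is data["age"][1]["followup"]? True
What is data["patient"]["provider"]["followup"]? True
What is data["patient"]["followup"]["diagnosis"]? "Flu"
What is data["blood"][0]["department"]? "Pediatrics"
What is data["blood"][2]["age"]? 81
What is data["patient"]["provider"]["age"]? 83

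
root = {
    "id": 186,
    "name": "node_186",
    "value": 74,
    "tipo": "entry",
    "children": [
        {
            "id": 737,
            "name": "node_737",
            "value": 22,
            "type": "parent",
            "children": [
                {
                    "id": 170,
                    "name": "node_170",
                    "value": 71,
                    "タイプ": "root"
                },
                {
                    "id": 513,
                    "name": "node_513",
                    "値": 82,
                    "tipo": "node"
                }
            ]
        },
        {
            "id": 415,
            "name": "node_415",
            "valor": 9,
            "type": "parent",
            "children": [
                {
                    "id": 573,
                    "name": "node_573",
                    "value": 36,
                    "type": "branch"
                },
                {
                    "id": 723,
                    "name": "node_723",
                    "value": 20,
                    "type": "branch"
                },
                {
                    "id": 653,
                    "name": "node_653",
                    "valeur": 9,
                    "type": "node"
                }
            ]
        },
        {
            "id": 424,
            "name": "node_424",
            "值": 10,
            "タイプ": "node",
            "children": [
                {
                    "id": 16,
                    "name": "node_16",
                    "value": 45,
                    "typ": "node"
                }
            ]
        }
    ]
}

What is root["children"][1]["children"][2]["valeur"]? 9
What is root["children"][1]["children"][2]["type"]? "node"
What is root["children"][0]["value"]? 22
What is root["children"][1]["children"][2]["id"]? 653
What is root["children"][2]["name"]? "node_424"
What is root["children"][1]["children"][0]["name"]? "node_573"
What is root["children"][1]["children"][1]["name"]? "node_723"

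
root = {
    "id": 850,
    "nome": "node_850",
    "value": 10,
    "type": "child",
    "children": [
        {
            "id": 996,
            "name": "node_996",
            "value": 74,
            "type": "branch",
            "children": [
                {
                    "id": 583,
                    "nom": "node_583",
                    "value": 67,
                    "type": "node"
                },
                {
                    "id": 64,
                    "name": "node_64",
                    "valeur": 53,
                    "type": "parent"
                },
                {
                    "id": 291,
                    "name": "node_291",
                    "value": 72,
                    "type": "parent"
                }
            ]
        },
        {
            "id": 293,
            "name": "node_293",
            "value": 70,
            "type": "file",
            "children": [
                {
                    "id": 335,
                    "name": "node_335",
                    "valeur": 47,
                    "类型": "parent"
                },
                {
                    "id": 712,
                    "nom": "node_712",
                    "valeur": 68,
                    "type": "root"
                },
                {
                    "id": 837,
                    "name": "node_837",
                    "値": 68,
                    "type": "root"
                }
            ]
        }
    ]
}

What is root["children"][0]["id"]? 996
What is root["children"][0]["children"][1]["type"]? "parent"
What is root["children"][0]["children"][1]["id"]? 64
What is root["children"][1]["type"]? "file"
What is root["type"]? "child"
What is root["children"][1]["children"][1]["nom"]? "node_712"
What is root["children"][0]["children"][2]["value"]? 72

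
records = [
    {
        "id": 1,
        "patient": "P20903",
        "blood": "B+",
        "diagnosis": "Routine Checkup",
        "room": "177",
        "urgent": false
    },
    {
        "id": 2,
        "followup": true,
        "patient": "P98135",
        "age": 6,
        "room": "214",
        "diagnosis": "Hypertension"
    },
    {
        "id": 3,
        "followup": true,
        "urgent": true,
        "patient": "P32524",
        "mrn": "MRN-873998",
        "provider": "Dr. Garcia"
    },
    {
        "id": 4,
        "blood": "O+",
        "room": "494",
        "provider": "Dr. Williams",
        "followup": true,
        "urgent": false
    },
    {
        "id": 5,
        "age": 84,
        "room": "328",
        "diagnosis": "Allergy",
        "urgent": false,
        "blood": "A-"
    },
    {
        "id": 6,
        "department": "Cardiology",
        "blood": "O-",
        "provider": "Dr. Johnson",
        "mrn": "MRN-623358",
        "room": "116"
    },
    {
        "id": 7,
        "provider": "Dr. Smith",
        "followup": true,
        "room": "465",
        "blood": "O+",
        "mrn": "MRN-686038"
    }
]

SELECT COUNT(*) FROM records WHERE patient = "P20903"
1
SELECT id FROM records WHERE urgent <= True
[1, 3, 4, 5]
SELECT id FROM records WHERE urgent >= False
[1, 3, 4, 5]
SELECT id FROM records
[1, 2, 3, 4, 5, 6, 7]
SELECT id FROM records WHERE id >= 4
[4, 5, 6, 7]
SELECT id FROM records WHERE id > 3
[4, 5, 6, 7]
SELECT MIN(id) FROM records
1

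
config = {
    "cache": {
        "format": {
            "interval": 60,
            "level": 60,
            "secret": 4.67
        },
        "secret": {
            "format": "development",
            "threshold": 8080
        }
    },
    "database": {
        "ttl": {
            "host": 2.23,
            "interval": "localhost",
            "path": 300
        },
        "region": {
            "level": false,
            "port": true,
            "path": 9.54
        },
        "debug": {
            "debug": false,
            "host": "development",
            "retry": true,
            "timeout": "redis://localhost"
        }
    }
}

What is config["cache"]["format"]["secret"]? 4.67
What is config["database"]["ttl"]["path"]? 300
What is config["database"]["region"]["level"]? False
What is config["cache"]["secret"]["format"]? "development"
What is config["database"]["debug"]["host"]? "development"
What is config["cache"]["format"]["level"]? 60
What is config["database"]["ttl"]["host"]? 2.23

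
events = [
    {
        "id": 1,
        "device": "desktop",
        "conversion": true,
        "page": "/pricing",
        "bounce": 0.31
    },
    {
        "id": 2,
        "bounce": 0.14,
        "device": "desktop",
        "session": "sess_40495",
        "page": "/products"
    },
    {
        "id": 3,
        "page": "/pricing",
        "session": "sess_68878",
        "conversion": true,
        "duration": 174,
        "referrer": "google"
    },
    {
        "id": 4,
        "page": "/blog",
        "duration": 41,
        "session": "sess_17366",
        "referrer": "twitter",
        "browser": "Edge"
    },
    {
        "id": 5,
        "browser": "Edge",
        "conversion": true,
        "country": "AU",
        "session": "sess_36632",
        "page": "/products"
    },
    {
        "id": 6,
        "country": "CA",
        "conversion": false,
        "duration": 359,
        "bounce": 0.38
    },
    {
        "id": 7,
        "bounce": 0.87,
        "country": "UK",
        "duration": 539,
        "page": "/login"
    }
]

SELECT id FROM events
[1, 2, 3, 4, 5, 6, 7]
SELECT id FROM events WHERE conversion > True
[]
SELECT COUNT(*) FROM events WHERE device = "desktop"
2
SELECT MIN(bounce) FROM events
0.14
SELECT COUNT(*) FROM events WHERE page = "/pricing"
2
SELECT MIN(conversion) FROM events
False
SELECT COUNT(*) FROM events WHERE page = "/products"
2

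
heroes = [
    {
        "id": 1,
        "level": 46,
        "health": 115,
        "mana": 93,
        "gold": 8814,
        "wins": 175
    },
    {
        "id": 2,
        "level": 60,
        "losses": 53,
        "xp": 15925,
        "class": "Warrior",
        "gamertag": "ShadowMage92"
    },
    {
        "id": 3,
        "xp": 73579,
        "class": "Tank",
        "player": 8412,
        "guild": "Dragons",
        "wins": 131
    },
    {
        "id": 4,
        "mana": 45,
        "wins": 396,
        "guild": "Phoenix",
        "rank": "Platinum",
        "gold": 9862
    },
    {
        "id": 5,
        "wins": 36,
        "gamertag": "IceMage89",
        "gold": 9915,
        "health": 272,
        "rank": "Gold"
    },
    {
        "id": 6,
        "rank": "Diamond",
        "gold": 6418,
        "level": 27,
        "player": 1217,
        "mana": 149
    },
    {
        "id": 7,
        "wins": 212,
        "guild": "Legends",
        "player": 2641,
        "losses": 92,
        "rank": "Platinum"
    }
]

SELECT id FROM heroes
[1, 2, 3, 4, 5, 6, 7]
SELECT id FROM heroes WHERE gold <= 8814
[1, 6]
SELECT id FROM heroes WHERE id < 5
[1, 2, 3, 4]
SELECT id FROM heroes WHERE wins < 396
[1, 3, 5, 7]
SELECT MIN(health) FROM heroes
115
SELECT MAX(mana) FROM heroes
149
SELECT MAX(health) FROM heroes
272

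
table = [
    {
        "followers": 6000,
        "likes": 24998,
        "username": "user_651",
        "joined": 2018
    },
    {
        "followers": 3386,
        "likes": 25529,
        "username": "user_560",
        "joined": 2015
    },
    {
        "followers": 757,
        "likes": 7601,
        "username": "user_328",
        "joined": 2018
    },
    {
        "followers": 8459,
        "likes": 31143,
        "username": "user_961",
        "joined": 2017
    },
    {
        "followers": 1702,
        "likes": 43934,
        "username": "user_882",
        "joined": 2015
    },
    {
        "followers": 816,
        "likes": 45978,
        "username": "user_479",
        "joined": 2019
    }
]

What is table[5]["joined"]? 2019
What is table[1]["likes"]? 25529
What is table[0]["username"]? "user_651"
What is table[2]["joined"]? 2018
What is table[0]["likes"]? 24998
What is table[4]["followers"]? 1702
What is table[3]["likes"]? 31143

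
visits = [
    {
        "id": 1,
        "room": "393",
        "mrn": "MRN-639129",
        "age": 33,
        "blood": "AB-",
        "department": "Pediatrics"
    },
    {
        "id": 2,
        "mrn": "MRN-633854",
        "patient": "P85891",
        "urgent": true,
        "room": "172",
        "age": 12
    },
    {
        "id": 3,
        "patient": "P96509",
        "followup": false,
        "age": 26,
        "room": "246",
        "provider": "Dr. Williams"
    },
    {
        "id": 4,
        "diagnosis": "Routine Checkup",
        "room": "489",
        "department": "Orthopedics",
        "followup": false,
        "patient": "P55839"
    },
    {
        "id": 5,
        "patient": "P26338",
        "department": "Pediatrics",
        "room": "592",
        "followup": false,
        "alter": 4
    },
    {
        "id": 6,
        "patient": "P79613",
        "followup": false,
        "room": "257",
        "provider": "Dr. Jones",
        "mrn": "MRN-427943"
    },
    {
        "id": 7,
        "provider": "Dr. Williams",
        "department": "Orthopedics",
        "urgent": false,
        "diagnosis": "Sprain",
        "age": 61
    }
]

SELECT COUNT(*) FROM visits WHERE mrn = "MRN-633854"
1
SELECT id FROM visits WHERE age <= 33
[1, 2, 3]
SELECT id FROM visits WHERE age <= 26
[2, 3]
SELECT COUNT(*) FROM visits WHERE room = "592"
1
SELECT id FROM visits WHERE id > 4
[5, 6, 7]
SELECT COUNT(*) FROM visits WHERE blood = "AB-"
1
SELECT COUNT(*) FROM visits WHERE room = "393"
1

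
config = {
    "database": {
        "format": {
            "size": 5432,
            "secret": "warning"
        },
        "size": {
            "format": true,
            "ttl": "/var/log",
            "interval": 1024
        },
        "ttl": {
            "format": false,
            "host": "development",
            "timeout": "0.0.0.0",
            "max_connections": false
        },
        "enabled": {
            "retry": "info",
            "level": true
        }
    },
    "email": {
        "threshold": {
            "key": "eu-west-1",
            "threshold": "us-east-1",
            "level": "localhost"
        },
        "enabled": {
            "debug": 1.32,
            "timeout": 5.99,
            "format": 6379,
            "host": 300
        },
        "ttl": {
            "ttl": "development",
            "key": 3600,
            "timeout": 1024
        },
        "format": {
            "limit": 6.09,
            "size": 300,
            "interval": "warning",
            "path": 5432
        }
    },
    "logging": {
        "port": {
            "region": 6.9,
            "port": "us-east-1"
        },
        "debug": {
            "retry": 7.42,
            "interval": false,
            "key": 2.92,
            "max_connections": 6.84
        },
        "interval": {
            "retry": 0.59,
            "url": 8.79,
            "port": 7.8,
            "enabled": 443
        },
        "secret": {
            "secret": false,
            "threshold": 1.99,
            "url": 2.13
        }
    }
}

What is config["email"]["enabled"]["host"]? 300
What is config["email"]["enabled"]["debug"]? 1.32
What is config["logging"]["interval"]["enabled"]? 443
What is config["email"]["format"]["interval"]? "warning"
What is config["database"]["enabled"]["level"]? True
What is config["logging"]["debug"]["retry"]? 7.42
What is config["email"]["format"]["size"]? 300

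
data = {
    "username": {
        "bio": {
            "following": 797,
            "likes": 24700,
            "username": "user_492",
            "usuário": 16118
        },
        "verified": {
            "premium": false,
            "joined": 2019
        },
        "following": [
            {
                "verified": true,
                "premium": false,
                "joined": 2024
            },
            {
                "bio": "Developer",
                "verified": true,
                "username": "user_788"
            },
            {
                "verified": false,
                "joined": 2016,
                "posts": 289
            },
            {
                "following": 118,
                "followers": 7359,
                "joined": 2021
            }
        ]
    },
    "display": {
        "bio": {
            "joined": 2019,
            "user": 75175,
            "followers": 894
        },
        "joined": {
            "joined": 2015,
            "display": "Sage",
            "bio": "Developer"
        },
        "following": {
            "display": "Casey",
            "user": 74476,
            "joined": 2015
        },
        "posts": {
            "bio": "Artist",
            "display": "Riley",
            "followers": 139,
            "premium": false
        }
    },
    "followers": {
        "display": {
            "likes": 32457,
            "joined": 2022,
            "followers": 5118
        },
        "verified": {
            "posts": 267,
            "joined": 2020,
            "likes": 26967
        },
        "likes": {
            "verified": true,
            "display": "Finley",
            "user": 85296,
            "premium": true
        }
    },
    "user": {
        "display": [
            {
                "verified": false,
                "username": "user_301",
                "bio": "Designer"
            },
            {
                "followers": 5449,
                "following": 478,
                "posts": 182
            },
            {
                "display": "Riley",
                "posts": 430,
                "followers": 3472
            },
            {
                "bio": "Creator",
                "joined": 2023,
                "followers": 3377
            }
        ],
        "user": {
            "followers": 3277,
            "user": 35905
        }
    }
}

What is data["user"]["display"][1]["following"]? 478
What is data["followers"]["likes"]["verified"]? True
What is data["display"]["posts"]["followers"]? 139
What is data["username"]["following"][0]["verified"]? True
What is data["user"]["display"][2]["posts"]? 430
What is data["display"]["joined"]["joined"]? 2015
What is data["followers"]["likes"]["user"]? 85296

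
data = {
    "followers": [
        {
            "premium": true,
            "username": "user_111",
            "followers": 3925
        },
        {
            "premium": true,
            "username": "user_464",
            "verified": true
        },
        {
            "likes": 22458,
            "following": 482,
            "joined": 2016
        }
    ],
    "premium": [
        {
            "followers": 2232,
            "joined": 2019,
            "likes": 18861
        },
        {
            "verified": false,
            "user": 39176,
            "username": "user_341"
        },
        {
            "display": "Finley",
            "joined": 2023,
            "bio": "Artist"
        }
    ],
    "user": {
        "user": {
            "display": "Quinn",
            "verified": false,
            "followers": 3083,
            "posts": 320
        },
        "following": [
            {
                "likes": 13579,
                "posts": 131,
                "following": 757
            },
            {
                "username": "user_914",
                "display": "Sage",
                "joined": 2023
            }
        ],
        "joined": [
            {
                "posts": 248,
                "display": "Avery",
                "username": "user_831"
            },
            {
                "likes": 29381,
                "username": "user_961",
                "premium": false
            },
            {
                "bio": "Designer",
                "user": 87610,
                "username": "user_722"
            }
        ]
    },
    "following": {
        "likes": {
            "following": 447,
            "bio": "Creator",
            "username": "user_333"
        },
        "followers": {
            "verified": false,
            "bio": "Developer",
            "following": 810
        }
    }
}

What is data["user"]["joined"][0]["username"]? "user_831"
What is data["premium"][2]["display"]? "Finley"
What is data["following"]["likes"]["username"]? "user_333"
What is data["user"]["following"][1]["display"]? "Sage"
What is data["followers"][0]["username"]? "user_111"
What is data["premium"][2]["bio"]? "Artist"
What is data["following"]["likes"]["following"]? 447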